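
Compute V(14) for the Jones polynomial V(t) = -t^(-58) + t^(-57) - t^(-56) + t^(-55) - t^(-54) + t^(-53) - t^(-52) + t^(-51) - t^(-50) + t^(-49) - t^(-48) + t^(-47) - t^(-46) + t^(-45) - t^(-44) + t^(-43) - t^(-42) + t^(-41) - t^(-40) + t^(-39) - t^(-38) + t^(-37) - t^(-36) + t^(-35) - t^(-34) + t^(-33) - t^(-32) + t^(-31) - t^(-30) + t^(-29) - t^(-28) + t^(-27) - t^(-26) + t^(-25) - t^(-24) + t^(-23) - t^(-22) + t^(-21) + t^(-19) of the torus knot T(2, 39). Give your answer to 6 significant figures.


Substituting t = 14 into V(t) = -t^(-58) + t^(-57) - t^(-56) + t^(-55) - t^(-54) + t^(-53) - t^(-52) + t^(-51) - t^(-50) + t^(-49) - t^(-48) + t^(-47) - t^(-46) + t^(-45) - t^(-44) + t^(-43) - t^(-42) + t^(-41) - t^(-40) + t^(-39) - t^(-38) + t^(-37) - t^(-36) + t^(-35) - t^(-34) + t^(-33) - t^(-32) + t^(-31) - t^(-30) + t^(-29) - t^(-28) + t^(-27) - t^(-26) + t^(-25) - t^(-24) + t^(-23) - t^(-22) + t^(-21) + t^(-19):
  (-)t^(-58) = -3.34637e-67
  (+)t^(-57) = 4.68492e-66
  (-)t^(-56) = -6.55888e-65
  (+)t^(-55) = 9.18244e-64
  (-)t^(-54) = -1.28554e-62
  (+)t^(-53) = 1.79976e-61
  (-)t^(-52) = -2.51966e-60
  (+)t^(-51) = 3.52753e-59
  (-)t^(-50) = -4.93854e-58
  (+)t^(-49) = 6.91395e-57
  (-)t^(-48) = -9.67953e-56
  (+)t^(-47) = 1.35513e-54
  (-)t^(-46) = -1.89719e-53
  (+)t^(-45) = 2.65606e-52
  (-)t^(-44) = -3.71849e-51
  (+)t^(-43) = 5.20588e-50
  (-)t^(-42) = -7.28824e-49
  (+)t^(-41) = 1.02035e-47
  (-)t^(-40) = -1.42849e-46
  (+)t^(-39) = 1.99989e-45
  (-)t^(-38) = -2.79985e-44
  (+)t^(-37) = 3.91979e-43
  (-)t^(-36) = -5.4877e-42
  (+)t^(-35) = 7.68279e-41
  (-)t^(-34) = -1.07559e-39
  (+)t^(-33) = 1.50583e-38
  (-)t^(-32) = -2.10816e-37
  (+)t^(-31) = 2.95142e-36
  (-)t^(-30) = -4.13199e-35
  (+)t^(-29) = 5.78478e-34
  (-)t^(-28) = -8.09869e-33
  (+)t^(-27) = 1.13382e-31
  (-)t^(-26) = -1.58734e-30
  (+)t^(-25) = 2.22228e-29
  (-)t^(-24) = -3.11119e-28
  (+)t^(-23) = 4.35567e-27
  (-)t^(-22) = -6.09794e-26
  (+)t^(-21) = 8.53712e-25
  (+)t^(-19) = 1.67327e-22
Sum = (-3.34637e-67) + (4.68492e-66) + (-6.55888e-65) + (9.18244e-64) + (-1.28554e-62) + (1.79976e-61) + (-2.51966e-60) + (3.52753e-59) + (-4.93854e-58) + (6.91395e-57) + (-9.67953e-56) + (1.35513e-54) + (-1.89719e-53) + (2.65606e-52) + (-3.71849e-51) + (5.20588e-50) + (-7.28824e-49) + (1.02035e-47) + (-1.42849e-46) + (1.99989e-45) + (-2.79985e-44) + (3.91979e-43) + (-5.4877e-42) + (7.68279e-41) + (-1.07559e-39) + (1.50583e-38) + (-2.10816e-37) + (2.95142e-36) + (-4.13199e-35) + (5.78478e-34) + (-8.09869e-33) + (1.13382e-31) + (-1.58734e-30) + (2.22228e-29) + (-3.11119e-28) + (4.35567e-27) + (-6.09794e-26) + (8.53712e-25) + (1.67327e-22)
= 1.681242975e-22
Rounded to 6 significant figures: 1.68124e-22

1.68124e-22


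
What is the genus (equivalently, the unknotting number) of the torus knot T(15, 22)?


For a torus knot T(p,q), both the unknotting number and genus equal (p-1)(q-1)/2.
= (15-1)(22-1)/2
= 14*21/2
= 294/2 = 147

147


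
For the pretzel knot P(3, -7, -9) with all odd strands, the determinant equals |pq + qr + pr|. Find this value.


Step 1: Compute pq + qr + pr.
pq = 3*(-7) = -21
qr = (-7)*(-9) = 63
pr = 3*(-9) = -27
pq + qr + pr = -21 + 63 + (-27) = 15
Step 2: Take absolute value.
det(P(3,-7,-9)) = |15| = 15

15


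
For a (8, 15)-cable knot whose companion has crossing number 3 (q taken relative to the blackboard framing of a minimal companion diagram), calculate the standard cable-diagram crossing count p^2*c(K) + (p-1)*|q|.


Step 1: Each of the c(K) crossings of the companion diagram becomes p*p = p^2 crossings among the p parallel strands, and each of the |q| twists s_1 s_2 ... s_(p-1) adds (p-1) crossings.
  Crossings = p^2 * c(K) + (p-1)*|q|
Step 2: = 8^2 * 3 + (8-1)*15
Step 3: = 64*3 + 7*15
Step 4: = 192 + 105 = 297

297


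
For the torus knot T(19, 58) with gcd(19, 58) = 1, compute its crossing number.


For a torus knot T(p, q) with gcd(p,q)=1,
the crossing number is min(p*(q-1), q*(p-1)).
p*(q-1) = 19*57 = 1083
q*(p-1) = 58*18 = 1044
min(1083, 1044) = 1044

1044


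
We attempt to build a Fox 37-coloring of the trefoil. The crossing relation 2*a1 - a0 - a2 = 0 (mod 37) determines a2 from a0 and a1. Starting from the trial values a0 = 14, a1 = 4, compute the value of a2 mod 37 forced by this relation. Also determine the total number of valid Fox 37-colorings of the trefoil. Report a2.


Step 1: Apply the given crossing relation 2*a1 - a0 - a2 = 0 (mod 37).
  a2 = 2*a1 - a0 mod 37
  a2 = 2*4 - 14 mod 37
  a2 = 8 - 14 mod 37
  a2 = -6 mod 37 = 31
Step 2: The trefoil has determinant 3.
  Number of Fox p-colorings (p prime) is p^2 if p = 3, else p.
  Since 37 does not divide 3, only trivial (constant) colorings exist.
  (So the trial a0 = 14, a1 = 4 with a0 != a1 does NOT extend to a valid coloring of the whole trefoil: the other two crossing relations require 3*(a1 - a0) = 0 (mod 37), which fails.)
  Total colorings = 37
Step 3: a2 = 31, total Fox 37-colorings = 37

31


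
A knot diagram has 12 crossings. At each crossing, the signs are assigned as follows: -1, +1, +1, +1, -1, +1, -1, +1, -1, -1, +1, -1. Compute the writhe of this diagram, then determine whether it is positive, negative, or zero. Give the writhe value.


Step 1: Count positive crossings (+1).
Positive crossings: 6
Step 2: Count negative crossings (-1).
Negative crossings: 6
Step 3: Writhe = (positive) - (negative)
w = 6 - 6 = 0
Step 4: |w| = 0, and w is zero

0


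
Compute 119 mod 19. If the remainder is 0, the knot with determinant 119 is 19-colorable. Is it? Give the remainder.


Step 1: A knot is p-colorable if and only if p divides its determinant.
Step 2: Compute 119 mod 19.
119 = 6 * 19 + 5
Step 3: 119 mod 19 = 5
Step 4: The knot is 19-colorable: no

5


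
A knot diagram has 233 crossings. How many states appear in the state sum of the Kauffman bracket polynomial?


Each crossing contributes 2 choices (A-smoothing or B-smoothing).
Total states = 2^233 = 13803492693581127574869511724554050904902217944340773110325048447598592

13803492693581127574869511724554050904902217944340773110325048447598592


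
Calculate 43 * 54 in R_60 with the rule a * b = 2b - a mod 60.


43 * 54 = 2*54 - 43 mod 60
= 108 - 43 mod 60
= 65 mod 60 = 5

5


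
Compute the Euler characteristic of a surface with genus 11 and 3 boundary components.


chi = 2 - 2g - b
= 2 - 2*11 - 3
= 2 - 22 - 3 = -23

-23


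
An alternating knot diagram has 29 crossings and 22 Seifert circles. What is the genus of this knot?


For alternating knots, g = (c - s + 1)/2.
= (29 - 22 + 1)/2
= 8/2 = 4

4


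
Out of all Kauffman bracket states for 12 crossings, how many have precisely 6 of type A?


We choose which 6 of 12 crossings get A-smoothings.
C(12, 6) = 12! / (6! * 6!)
= 924

924


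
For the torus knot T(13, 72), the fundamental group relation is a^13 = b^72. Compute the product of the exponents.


The relation is a^13 = b^72.
Product of exponents = 13 * 72
= 936

936


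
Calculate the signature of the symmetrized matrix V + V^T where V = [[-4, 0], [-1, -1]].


Step 1: V + V^T = [[-8, -1], [-1, -2]]
Step 2: trace = -10, det = 15
Step 3: Discriminant = (-10)^2 - 4*15 = 40
Step 4: Eigenvalues: -1.83772, -8.16228
Step 5: Signature = (# positive eigenvalues) - (# negative eigenvalues) = -2

-2


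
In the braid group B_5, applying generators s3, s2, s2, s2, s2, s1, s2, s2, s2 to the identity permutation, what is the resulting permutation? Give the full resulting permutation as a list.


Starting with identity [1, 2, 3, 4, 5].
Apply generators in sequence:
  After s3: [1, 2, 4, 3, 5]
  After s2: [1, 4, 2, 3, 5]
  After s2: [1, 2, 4, 3, 5]
  After s2: [1, 4, 2, 3, 5]
  After s2: [1, 2, 4, 3, 5]
  After s1: [2, 1, 4, 3, 5]
  After s2: [2, 4, 1, 3, 5]
  After s2: [2, 1, 4, 3, 5]
  After s2: [2, 4, 1, 3, 5]
Final permutation: [2, 4, 1, 3, 5]

[2, 4, 1, 3, 5]


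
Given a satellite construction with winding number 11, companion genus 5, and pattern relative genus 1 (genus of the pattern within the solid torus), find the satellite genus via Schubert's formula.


Schubert: g(satellite) = g_rel(pattern) + |winding| * g(companion),
where g_rel(pattern) is the genus of the pattern relative to the solid torus.
= 1 + 11 * 5
= 1 + 55 = 56

56


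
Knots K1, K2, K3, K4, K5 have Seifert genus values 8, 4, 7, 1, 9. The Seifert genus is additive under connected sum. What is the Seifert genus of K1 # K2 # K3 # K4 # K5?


The Seifert genus is additive under connected sum.
Seifert genus(K1 # K2 # K3 # K4 # K5) = (8) + (4) + (7) + (1) + (9)
= 29

29


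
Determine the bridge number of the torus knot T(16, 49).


The bridge number of T(p,q) is min(p,q).
min(16, 49) = 16

16


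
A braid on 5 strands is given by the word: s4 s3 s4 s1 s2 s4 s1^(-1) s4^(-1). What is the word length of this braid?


The word length counts the number of generators (including inverses).
Listing each generator: s4, s3, s4, s1, s2, s4, s1^(-1), s4^(-1)
There are 8 generators in this braid word.

8


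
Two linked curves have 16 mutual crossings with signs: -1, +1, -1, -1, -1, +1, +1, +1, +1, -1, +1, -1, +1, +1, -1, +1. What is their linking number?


Step 1: Count positive crossings: 9
Step 2: Count negative crossings: 7
Step 3: Sum of signs = 9 - 7 = 2
Step 4: Linking number = sum/2 = 2/2 = 1

1


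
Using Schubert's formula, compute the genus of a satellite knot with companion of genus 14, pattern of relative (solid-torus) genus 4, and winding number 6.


Schubert: g(satellite) = g_rel(pattern) + |winding| * g(companion),
where g_rel(pattern) is the genus of the pattern relative to the solid torus.
= 4 + 6 * 14
= 4 + 84 = 88

88


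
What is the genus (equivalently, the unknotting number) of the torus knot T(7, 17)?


For a torus knot T(p,q), both the unknotting number and genus equal (p-1)(q-1)/2.
= (7-1)(17-1)/2
= 6*16/2
= 96/2 = 48

48


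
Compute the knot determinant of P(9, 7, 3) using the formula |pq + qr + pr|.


Step 1: Compute pq + qr + pr.
pq = 9*7 = 63
qr = 7*3 = 21
pr = 9*3 = 27
pq + qr + pr = 63 + 21 + 27 = 111
Step 2: Take absolute value.
det(P(9,7,3)) = |111| = 111

111


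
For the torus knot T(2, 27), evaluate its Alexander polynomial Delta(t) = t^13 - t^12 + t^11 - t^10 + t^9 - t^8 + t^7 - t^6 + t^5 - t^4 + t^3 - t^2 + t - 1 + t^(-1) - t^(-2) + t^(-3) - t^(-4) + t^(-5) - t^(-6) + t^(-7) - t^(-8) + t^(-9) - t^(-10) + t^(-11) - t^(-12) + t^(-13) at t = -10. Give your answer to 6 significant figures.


Substituting t = -10 into Delta(t) = t^13 - t^12 + t^11 - t^10 + t^9 - t^8 + t^7 - t^6 + t^5 - t^4 + t^3 - t^2 + t - 1 + t^(-1) - t^(-2) + t^(-3) - t^(-4) + t^(-5) - t^(-6) + t^(-7) - t^(-8) + t^(-9) - t^(-10) + t^(-11) - t^(-12) + t^(-13):
Term values: (-10000000000000) + (-1000000000000) + (-100000000000) + (-10000000000) + (-1000000000) + (-100000000) + (-10000000) + (-1000000) + (-100000) + (-10000) + (-1000) + (-100) + (-10) + (-1) + (-0.1) + (-0.01) + (-0.001) + (-0.0001) + (-1e-05) + (-1e-06) + (-1e-07) + (-1e-08) + (-1e-09) + (-1e-10) + (-1e-11) + (-1e-12) + (-1e-13)
Sum = -1.111111111e+13
Rounded to 6 significant figures: -1.11111e+13

-1.11111e+13


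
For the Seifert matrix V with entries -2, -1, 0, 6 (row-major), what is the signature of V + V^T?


Step 1: V + V^T = [[-4, -1], [-1, 12]]
Step 2: trace = 8, det = -49
Step 3: Discriminant = 8^2 - 4*(-49) = 260
Step 4: Eigenvalues: 12.0623, -4.06226
Step 5: Signature = (# positive eigenvalues) - (# negative eigenvalues) = 0

0


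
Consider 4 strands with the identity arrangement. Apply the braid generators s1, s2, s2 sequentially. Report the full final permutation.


Starting with identity [1, 2, 3, 4].
Apply generators in sequence:
  After s1: [2, 1, 3, 4]
  After s2: [2, 3, 1, 4]
  After s2: [2, 1, 3, 4]
Final permutation: [2, 1, 3, 4]

[2, 1, 3, 4]


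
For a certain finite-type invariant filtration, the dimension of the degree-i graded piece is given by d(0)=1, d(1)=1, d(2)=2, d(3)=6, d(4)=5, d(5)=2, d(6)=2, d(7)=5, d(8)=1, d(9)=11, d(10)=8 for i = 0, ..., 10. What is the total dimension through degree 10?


Total dimension = d(0) + d(1) + ... + d(10)
= 1 + 1 + 2 + 6 + 5 + 2 + 2 + 5 + 1 + 11 + 8
= 44

44


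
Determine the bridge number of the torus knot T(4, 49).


The bridge number of T(p,q) is min(p,q).
min(4, 49) = 4

4


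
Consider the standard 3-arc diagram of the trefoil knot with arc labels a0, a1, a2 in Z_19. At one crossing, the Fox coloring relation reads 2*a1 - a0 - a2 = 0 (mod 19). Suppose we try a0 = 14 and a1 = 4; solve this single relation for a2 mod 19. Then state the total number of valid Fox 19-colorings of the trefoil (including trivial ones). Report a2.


Step 1: Apply the given crossing relation 2*a1 - a0 - a2 = 0 (mod 19).
  a2 = 2*a1 - a0 mod 19
  a2 = 2*4 - 14 mod 19
  a2 = 8 - 14 mod 19
  a2 = -6 mod 19 = 13
Step 2: The trefoil has determinant 3.
  Number of Fox p-colorings (p prime) is p^2 if p = 3, else p.
  Since 19 does not divide 3, only trivial (constant) colorings exist.
  (So the trial a0 = 14, a1 = 4 with a0 != a1 does NOT extend to a valid coloring of the whole trefoil: the other two crossing relations require 3*(a1 - a0) = 0 (mod 19), which fails.)
  Total colorings = 19
Step 3: a2 = 13, total Fox 19-colorings = 19

13


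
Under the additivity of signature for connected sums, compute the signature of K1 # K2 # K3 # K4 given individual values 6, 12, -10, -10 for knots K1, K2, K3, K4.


The signature is additive under connected sum.
signature(K1 # K2 # K3 # K4) = (6) + (12) + (-10) + (-10)
= -2

-2


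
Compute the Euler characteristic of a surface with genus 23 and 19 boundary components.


chi = 2 - 2g - b
= 2 - 2*23 - 19
= 2 - 46 - 19 = -63

-63


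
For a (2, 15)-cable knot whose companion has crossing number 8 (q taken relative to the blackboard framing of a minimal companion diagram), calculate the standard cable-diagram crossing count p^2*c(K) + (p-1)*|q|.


Step 1: Each of the c(K) crossings of the companion diagram becomes p*p = p^2 crossings among the p parallel strands, and each of the |q| twists s_1 s_2 ... s_(p-1) adds (p-1) crossings.
  Crossings = p^2 * c(K) + (p-1)*|q|
Step 2: = 2^2 * 8 + (2-1)*15
Step 3: = 4*8 + 1*15
Step 4: = 32 + 15 = 47

47


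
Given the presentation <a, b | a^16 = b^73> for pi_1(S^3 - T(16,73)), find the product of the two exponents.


The relation is a^16 = b^73.
Product of exponents = 16 * 73
= 1168

1168


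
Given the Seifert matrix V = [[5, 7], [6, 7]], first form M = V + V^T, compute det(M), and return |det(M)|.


Step 1: Form V + V^T where V = [[5, 7], [6, 7]]
  V^T = [[5, 6], [7, 7]]
  V + V^T = [[10, 13], [13, 14]]
Step 2: det(V + V^T) = 10*14 - 13*13
  = 140 - 169 = -29
Step 3: Knot determinant = |det(V + V^T)| = |-29| = 29

29


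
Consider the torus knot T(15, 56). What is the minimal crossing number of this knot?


For a torus knot T(p, q) with gcd(p,q)=1,
the crossing number is min(p*(q-1), q*(p-1)).
p*(q-1) = 15*55 = 825
q*(p-1) = 56*14 = 784
min(825, 784) = 784

784


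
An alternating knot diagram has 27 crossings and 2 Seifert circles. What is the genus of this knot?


For alternating knots, g = (c - s + 1)/2.
= (27 - 2 + 1)/2
= 26/2 = 13

13


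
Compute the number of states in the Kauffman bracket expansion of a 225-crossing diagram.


Each crossing contributes 2 choices (A-smoothing or B-smoothing).
Total states = 2^225 = 53919893334301279589334030174039261347274288845081144962207220498432

53919893334301279589334030174039261347274288845081144962207220498432


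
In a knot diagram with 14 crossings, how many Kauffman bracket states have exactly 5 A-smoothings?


We choose which 5 of 14 crossings get A-smoothings.
C(14, 5) = 14! / (5! * 9!)
= 2002

2002


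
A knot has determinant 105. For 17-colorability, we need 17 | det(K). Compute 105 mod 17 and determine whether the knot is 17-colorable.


Step 1: A knot is p-colorable if and only if p divides its determinant.
Step 2: Compute 105 mod 17.
105 = 6 * 17 + 3
Step 3: 105 mod 17 = 3
Step 4: The knot is 17-colorable: no

3


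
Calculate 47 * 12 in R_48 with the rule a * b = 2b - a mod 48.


47 * 12 = 2*12 - 47 mod 48
= 24 - 47 mod 48
= -23 mod 48 = 25

25


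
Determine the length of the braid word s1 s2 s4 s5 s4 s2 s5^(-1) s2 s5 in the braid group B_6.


The word length counts the number of generators (including inverses).
Listing each generator: s1, s2, s4, s5, s4, s2, s5^(-1), s2, s5
There are 9 generators in this braid word.

9


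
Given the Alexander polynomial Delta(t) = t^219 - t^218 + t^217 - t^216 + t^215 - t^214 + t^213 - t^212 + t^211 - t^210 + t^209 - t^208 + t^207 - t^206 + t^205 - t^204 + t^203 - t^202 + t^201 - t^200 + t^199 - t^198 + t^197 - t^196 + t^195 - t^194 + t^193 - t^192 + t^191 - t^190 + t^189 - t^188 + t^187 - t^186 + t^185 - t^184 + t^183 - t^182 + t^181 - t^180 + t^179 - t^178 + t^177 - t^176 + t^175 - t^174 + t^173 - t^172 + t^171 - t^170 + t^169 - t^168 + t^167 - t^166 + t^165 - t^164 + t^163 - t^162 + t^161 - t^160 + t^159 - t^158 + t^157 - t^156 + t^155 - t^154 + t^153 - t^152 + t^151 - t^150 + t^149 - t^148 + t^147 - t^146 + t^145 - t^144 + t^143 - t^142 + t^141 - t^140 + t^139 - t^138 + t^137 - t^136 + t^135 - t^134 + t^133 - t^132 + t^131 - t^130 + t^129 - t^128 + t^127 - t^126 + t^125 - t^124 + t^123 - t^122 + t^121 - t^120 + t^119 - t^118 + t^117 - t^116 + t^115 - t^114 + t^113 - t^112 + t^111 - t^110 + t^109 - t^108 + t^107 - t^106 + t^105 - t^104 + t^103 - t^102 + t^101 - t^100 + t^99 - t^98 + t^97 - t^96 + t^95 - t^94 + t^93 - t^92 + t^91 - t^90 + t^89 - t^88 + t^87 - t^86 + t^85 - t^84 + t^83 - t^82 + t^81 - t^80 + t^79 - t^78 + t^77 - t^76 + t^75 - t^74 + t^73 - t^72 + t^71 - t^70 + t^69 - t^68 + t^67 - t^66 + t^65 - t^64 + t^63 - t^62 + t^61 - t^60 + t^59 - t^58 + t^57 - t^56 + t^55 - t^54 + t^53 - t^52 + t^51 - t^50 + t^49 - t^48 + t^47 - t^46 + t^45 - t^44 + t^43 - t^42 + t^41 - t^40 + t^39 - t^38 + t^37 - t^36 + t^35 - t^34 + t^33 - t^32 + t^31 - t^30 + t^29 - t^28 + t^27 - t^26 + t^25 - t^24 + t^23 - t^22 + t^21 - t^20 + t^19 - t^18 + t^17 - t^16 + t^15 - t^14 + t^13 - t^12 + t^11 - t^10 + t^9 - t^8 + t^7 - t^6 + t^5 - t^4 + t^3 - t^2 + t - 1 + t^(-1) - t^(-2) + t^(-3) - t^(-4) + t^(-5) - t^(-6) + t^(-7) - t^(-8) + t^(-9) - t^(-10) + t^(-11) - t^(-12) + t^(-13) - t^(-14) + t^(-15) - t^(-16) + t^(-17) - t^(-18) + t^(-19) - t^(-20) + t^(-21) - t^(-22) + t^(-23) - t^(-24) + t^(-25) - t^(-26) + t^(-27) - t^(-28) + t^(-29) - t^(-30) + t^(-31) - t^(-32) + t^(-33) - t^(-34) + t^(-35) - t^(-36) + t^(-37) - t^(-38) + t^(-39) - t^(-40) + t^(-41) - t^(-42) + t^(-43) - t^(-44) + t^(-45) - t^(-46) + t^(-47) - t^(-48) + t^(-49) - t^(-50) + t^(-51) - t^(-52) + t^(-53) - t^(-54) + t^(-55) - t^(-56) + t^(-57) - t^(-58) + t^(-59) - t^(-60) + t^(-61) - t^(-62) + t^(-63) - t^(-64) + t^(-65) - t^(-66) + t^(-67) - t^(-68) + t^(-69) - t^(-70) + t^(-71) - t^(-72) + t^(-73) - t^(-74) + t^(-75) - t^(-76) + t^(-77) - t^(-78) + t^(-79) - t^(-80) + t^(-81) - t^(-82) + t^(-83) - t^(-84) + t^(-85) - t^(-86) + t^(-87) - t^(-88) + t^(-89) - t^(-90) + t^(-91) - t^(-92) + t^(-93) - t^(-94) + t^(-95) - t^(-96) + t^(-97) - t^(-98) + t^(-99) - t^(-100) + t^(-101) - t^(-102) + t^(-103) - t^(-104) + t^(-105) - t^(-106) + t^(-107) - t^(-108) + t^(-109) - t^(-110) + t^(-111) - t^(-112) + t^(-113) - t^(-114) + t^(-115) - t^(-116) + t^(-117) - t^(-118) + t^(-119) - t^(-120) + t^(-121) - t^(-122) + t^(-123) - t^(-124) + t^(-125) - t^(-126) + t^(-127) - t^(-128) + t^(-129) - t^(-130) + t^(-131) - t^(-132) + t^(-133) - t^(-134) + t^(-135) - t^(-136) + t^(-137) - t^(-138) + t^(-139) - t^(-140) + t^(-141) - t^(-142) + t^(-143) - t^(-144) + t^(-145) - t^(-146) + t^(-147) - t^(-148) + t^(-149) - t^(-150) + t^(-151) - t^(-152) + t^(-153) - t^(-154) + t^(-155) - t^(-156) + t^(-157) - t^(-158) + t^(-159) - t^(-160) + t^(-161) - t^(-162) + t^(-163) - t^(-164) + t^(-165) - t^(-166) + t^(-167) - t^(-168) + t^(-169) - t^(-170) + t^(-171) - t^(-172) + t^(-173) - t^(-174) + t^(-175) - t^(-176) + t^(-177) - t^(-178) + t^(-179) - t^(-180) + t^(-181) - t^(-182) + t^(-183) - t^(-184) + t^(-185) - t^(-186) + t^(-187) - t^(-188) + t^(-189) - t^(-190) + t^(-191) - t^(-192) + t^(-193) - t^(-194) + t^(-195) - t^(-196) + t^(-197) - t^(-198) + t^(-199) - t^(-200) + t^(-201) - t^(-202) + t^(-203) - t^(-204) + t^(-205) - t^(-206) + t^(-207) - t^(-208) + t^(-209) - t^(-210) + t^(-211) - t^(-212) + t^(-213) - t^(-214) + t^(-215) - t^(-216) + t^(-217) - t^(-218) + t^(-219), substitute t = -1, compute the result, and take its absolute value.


Step 1: The polynomial has 439 terms with alternating signs, exponents from 219 down to -219.
Step 2: Substitute t = -1. The i-th term has coefficient (-1)^i and exponent (m-i),
  so its value is (-1)^i * (-1)^(m-i) = (-1)^m = -1 for every i.
Step 3: All 439 terms equal -1, so Delta(-1) = 439 * (-1) = -439
Step 4: |Delta(-1)| = 439

439


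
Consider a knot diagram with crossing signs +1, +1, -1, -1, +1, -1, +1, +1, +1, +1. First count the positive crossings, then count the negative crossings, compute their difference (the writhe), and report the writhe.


Step 1: Count positive crossings (+1).
Positive crossings: 7
Step 2: Count negative crossings (-1).
Negative crossings: 3
Step 3: Writhe = (positive) - (negative)
w = 7 - 3 = 4
Step 4: |w| = 4, and w is positive

4


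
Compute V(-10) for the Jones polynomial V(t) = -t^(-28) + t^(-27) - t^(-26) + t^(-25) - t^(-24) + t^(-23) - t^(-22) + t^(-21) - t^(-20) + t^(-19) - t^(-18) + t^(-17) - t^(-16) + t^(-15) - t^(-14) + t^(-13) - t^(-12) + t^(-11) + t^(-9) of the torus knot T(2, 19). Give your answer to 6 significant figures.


Substituting t = -10 into V(t) = -t^(-28) + t^(-27) - t^(-26) + t^(-25) - t^(-24) + t^(-23) - t^(-22) + t^(-21) - t^(-20) + t^(-19) - t^(-18) + t^(-17) - t^(-16) + t^(-15) - t^(-14) + t^(-13) - t^(-12) + t^(-11) + t^(-9):
  (-)t^(-28) = -1e-28
  (+)t^(-27) = -1e-27
  (-)t^(-26) = -1e-26
  (+)t^(-25) = -1e-25
  (-)t^(-24) = -1e-24
  (+)t^(-23) = -1e-23
  (-)t^(-22) = -1e-22
  (+)t^(-21) = -1e-21
  (-)t^(-20) = -1e-20
  (+)t^(-19) = -1e-19
  (-)t^(-18) = -1e-18
  (+)t^(-17) = -1e-17
  (-)t^(-16) = -1e-16
  (+)t^(-15) = -1e-15
  (-)t^(-14) = -1e-14
  (+)t^(-13) = -1e-13
  (-)t^(-12) = -1e-12
  (+)t^(-11) = -1e-11
  (+)t^(-9) = -1e-09
Sum = (-1e-28) + (-1e-27) + (-1e-26) + (-1e-25) + (-1e-24) + (-1e-23) + (-1e-22) + (-1e-21) + (-1e-20) + (-1e-19) + (-1e-18) + (-1e-17) + (-1e-16) + (-1e-15) + (-1e-14) + (-1e-13) + (-1e-12) + (-1e-11) + (-1e-09)
= -1.011111111e-09
Rounded to 6 significant figures: -1.01111e-09

-1.01111e-09


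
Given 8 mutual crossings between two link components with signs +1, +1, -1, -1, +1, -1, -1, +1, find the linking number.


Step 1: Count positive crossings: 4
Step 2: Count negative crossings: 4
Step 3: Sum of signs = 4 - 4 = 0
Step 4: Linking number = sum/2 = 0/2 = 0

0


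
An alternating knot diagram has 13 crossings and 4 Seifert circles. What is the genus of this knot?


For alternating knots, g = (c - s + 1)/2.
= (13 - 4 + 1)/2
= 10/2 = 5

5


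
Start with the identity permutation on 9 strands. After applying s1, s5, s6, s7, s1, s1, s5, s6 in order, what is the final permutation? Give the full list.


Starting with identity [1, 2, 3, 4, 5, 6, 7, 8, 9].
Apply generators in sequence:
  After s1: [2, 1, 3, 4, 5, 6, 7, 8, 9]
  After s5: [2, 1, 3, 4, 6, 5, 7, 8, 9]
  After s6: [2, 1, 3, 4, 6, 7, 5, 8, 9]
  After s7: [2, 1, 3, 4, 6, 7, 8, 5, 9]
  After s1: [1, 2, 3, 4, 6, 7, 8, 5, 9]
  After s1: [2, 1, 3, 4, 6, 7, 8, 5, 9]
  After s5: [2, 1, 3, 4, 7, 6, 8, 5, 9]
  After s6: [2, 1, 3, 4, 7, 8, 6, 5, 9]
Final permutation: [2, 1, 3, 4, 7, 8, 6, 5, 9]

[2, 1, 3, 4, 7, 8, 6, 5, 9]


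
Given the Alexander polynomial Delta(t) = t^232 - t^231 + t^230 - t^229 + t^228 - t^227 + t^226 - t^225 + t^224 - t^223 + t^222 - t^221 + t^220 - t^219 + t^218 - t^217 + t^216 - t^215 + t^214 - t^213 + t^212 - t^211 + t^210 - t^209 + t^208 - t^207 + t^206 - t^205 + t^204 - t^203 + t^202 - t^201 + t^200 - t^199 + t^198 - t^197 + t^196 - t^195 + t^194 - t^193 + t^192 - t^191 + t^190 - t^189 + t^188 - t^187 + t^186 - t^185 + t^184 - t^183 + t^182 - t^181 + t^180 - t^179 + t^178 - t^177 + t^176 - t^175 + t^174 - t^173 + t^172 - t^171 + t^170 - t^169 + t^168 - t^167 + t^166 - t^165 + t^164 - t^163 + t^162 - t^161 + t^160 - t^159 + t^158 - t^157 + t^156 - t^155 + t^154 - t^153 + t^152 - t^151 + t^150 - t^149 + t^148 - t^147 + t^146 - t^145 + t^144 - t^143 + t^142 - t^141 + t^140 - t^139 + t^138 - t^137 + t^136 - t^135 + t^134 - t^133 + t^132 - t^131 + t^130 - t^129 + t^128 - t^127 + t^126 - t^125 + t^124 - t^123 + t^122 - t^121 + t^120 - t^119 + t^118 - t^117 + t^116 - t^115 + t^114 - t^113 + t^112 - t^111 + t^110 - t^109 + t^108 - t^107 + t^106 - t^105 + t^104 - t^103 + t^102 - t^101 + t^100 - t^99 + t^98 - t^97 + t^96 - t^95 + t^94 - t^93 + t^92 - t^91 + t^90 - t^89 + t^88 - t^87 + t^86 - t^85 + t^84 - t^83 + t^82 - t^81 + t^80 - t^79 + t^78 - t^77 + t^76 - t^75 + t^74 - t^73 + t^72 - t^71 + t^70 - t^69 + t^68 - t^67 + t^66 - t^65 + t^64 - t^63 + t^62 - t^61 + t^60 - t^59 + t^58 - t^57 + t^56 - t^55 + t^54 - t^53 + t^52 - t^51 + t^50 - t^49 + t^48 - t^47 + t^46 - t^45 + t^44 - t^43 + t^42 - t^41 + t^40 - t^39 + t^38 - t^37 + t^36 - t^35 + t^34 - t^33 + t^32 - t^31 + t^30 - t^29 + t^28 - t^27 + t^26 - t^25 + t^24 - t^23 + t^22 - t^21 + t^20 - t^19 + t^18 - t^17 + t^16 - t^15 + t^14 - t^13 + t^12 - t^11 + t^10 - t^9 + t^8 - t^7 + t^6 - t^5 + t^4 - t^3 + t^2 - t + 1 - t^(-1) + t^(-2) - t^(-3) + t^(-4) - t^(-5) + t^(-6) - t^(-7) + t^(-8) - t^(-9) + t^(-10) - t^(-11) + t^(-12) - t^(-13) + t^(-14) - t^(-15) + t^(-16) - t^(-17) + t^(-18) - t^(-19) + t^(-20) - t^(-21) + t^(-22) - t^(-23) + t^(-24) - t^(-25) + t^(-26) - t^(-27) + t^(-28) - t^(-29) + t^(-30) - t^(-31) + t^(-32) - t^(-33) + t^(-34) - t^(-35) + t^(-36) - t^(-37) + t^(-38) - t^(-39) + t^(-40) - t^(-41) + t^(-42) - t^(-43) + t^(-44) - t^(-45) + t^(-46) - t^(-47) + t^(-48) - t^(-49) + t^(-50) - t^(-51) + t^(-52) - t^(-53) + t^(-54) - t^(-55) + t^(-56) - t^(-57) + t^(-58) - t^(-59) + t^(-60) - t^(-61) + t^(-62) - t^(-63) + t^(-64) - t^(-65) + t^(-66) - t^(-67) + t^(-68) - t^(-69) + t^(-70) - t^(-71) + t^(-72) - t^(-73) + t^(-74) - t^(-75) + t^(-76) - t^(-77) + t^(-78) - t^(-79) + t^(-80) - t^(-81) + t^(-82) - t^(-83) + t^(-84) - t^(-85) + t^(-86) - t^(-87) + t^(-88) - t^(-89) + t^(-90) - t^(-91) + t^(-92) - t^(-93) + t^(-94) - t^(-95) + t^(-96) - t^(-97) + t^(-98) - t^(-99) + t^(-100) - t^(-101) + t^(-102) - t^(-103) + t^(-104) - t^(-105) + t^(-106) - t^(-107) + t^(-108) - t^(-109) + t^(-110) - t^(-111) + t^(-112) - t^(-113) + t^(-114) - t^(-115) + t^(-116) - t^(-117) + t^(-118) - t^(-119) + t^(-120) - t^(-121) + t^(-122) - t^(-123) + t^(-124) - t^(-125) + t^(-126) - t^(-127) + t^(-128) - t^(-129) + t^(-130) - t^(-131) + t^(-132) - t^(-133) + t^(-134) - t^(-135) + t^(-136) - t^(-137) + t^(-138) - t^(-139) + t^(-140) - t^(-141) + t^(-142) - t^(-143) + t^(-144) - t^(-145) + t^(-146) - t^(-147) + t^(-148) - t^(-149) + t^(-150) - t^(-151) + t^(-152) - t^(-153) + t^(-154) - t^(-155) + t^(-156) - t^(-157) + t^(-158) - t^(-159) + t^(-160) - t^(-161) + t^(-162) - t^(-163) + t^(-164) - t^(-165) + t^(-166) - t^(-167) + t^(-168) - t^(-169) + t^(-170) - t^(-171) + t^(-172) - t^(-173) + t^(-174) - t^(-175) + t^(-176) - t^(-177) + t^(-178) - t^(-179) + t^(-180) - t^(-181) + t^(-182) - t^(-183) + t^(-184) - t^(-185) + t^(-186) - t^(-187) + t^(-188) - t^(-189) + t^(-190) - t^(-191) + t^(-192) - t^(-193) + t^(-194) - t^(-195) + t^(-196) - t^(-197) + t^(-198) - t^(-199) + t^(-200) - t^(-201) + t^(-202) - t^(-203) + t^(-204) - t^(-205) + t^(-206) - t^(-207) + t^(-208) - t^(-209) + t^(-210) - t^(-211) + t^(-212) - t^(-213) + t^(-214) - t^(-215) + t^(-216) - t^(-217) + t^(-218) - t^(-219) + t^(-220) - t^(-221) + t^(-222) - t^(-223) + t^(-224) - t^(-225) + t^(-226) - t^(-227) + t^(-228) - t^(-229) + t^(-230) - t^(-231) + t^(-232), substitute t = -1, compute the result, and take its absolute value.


Step 1: The polynomial has 465 terms with alternating signs, exponents from 232 down to -232.
Step 2: Substitute t = -1. The i-th term has coefficient (-1)^i and exponent (m-i),
  so its value is (-1)^i * (-1)^(m-i) = (-1)^m = 1 for every i.
Step 3: All 465 terms equal 1, so Delta(-1) = 465 * (1) = 465
Step 4: |Delta(-1)| = 465

465


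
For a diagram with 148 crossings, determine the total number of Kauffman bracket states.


Each crossing contributes 2 choices (A-smoothing or B-smoothing).
Total states = 2^148 = 356811923176489970264571492362373784095686656

356811923176489970264571492362373784095686656


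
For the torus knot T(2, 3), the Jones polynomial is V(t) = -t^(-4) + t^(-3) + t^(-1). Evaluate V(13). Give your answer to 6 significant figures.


Substituting t = 13 into V(t) = -t^(-4) + t^(-3) + t^(-1):
  (-)t^(-4) = -3.50128e-05
  (+)t^(-3) = 0.000455166
  (+)t^(-1) = 0.0769231
Sum = (-3.50128e-05) + (0.000455166) + (0.0769231)
= 0.07734323028
Rounded to 6 significant figures: 0.0773432

0.0773432


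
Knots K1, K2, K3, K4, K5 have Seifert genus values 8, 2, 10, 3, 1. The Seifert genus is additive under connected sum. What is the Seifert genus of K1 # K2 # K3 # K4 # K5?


The Seifert genus is additive under connected sum.
Seifert genus(K1 # K2 # K3 # K4 # K5) = (8) + (2) + (10) + (3) + (1)
= 24

24


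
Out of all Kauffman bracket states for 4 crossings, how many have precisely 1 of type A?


We choose which 1 of 4 crossings get A-smoothings.
C(4, 1) = 4! / (1! * 3!)
= 4

4


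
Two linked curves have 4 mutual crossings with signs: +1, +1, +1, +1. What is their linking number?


Step 1: Count positive crossings: 4
Step 2: Count negative crossings: 0
Step 3: Sum of signs = 4 - 0 = 4
Step 4: Linking number = sum/2 = 4/2 = 2

2


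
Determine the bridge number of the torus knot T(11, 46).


The bridge number of T(p,q) is min(p,q).
min(11, 46) = 11

11


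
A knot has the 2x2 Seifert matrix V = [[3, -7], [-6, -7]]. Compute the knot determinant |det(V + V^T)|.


Step 1: Form V + V^T where V = [[3, -7], [-6, -7]]
  V^T = [[3, -6], [-7, -7]]
  V + V^T = [[6, -13], [-13, -14]]
Step 2: det(V + V^T) = 6*(-14) - (-13)*(-13)
  = -84 - 169 = -253
Step 3: Knot determinant = |det(V + V^T)| = |-253| = 253

253


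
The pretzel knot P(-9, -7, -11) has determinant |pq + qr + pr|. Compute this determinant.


Step 1: Compute pq + qr + pr.
pq = (-9)*(-7) = 63
qr = (-7)*(-11) = 77
pr = (-9)*(-11) = 99
pq + qr + pr = 63 + 77 + 99 = 239
Step 2: Take absolute value.
det(P(-9,-7,-11)) = |239| = 239

239


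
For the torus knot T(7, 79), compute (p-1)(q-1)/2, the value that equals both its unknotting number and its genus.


For a torus knot T(p,q), both the unknotting number and genus equal (p-1)(q-1)/2.
= (7-1)(79-1)/2
= 6*78/2
= 468/2 = 234

234


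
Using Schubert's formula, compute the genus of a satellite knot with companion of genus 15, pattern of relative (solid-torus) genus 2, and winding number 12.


Schubert: g(satellite) = g_rel(pattern) + |winding| * g(companion),
where g_rel(pattern) is the genus of the pattern relative to the solid torus.
= 2 + 12 * 15
= 2 + 180 = 182

182


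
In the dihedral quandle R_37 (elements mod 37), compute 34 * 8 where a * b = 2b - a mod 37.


34 * 8 = 2*8 - 34 mod 37
= 16 - 34 mod 37
= -18 mod 37 = 19

19


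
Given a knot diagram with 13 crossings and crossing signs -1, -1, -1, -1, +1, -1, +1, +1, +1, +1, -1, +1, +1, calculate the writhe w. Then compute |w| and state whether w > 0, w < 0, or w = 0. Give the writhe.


Step 1: Count positive crossings (+1).
Positive crossings: 7
Step 2: Count negative crossings (-1).
Negative crossings: 6
Step 3: Writhe = (positive) - (negative)
w = 7 - 6 = 1
Step 4: |w| = 1, and w is positive

1


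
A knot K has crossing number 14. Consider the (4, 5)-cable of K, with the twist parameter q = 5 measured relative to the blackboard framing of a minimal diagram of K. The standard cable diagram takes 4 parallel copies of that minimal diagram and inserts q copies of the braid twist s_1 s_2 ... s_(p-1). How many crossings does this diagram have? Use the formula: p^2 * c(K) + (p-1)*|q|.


Step 1: Each of the c(K) crossings of the companion diagram becomes p*p = p^2 crossings among the p parallel strands, and each of the |q| twists s_1 s_2 ... s_(p-1) adds (p-1) crossings.
  Crossings = p^2 * c(K) + (p-1)*|q|
Step 2: = 4^2 * 14 + (4-1)*5
Step 3: = 16*14 + 3*5
Step 4: = 224 + 15 = 239

239


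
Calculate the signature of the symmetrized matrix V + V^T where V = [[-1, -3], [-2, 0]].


Step 1: V + V^T = [[-2, -5], [-5, 0]]
Step 2: trace = -2, det = -25
Step 3: Discriminant = (-2)^2 - 4*(-25) = 104
Step 4: Eigenvalues: 4.09902, -6.09902
Step 5: Signature = (# positive eigenvalues) - (# negative eigenvalues) = 0

0


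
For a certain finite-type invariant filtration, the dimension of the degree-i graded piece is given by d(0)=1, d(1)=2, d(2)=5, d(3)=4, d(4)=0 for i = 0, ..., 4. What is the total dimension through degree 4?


Total dimension = d(0) + d(1) + ... + d(4)
= 1 + 2 + 5 + 4 + 0
= 12

12


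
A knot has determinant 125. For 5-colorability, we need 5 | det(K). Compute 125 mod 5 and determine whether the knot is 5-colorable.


Step 1: A knot is p-colorable if and only if p divides its determinant.
Step 2: Compute 125 mod 5.
125 = 25 * 5 + 0
Step 3: 125 mod 5 = 0
Step 4: The knot is 5-colorable: yes

0


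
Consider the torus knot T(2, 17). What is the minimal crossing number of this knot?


For a torus knot T(p, q) with gcd(p,q)=1,
the crossing number is min(p*(q-1), q*(p-1)).
p*(q-1) = 2*16 = 32
q*(p-1) = 17*1 = 17
min(32, 17) = 17

17


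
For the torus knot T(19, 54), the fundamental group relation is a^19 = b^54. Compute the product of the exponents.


The relation is a^19 = b^54.
Product of exponents = 19 * 54
= 1026

1026


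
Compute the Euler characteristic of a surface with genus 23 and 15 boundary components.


chi = 2 - 2g - b
= 2 - 2*23 - 15
= 2 - 46 - 15 = -59

-59


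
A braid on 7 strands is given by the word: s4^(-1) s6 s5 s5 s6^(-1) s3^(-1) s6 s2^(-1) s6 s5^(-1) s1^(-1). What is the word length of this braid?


The word length counts the number of generators (including inverses).
Listing each generator: s4^(-1), s6, s5, s5, s6^(-1), s3^(-1), s6, s2^(-1), s6, s5^(-1), s1^(-1)
There are 11 generators in this braid word.

11


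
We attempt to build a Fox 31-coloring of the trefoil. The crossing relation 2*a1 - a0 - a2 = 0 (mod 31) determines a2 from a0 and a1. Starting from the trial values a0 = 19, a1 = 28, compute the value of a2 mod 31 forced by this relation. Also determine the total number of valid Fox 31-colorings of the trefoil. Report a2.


Step 1: Apply the given crossing relation 2*a1 - a0 - a2 = 0 (mod 31).
  a2 = 2*a1 - a0 mod 31
  a2 = 2*28 - 19 mod 31
  a2 = 56 - 19 mod 31
  a2 = 37 mod 31 = 6
Step 2: The trefoil has determinant 3.
  Number of Fox p-colorings (p prime) is p^2 if p = 3, else p.
  Since 31 does not divide 3, only trivial (constant) colorings exist.
  (So the trial a0 = 19, a1 = 28 with a0 != a1 does NOT extend to a valid coloring of the whole trefoil: the other two crossing relations require 3*(a1 - a0) = 0 (mod 31), which fails.)
  Total colorings = 31
Step 3: a2 = 6, total Fox 31-colorings = 31

6


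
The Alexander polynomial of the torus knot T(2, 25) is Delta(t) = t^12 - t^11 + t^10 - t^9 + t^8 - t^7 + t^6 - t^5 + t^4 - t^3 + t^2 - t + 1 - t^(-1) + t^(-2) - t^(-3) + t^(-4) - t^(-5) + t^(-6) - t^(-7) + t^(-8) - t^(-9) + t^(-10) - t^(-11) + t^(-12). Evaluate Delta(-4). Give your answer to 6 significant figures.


Substituting t = -4 into Delta(t) = t^12 - t^11 + t^10 - t^9 + t^8 - t^7 + t^6 - t^5 + t^4 - t^3 + t^2 - t + 1 - t^(-1) + t^(-2) - t^(-3) + t^(-4) - t^(-5) + t^(-6) - t^(-7) + t^(-8) - t^(-9) + t^(-10) - t^(-11) + t^(-12):
Term values: (16777216) + (4194304) + (1048576) + (262144) + (65536) + (16384) + (4096) + (1024) + (256) + (64) + (16) + (4) + (1) + (0.25) + (0.0625) + (0.015625) + (0.00390625) + (0.000976562) + (0.000244141) + (6.10352e-05) + (1.52588e-05) + (3.8147e-06) + (9.53674e-07) + (2.38419e-07) + (5.96046e-08)
Sum = 22369621.33
Rounded to 6 significant figures: 2.23696e+07

2.23696e+07


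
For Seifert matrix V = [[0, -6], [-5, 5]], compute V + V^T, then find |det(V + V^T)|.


Step 1: Form V + V^T where V = [[0, -6], [-5, 5]]
  V^T = [[0, -5], [-6, 5]]
  V + V^T = [[0, -11], [-11, 10]]
Step 2: det(V + V^T) = 0*10 - (-11)*(-11)
  = 0 - 121 = -121
Step 3: Knot determinant = |det(V + V^T)| = |-121| = 121

121


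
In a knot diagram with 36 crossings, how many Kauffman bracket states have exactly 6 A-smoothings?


We choose which 6 of 36 crossings get A-smoothings.
C(36, 6) = 36! / (6! * 30!)
= 1947792

1947792


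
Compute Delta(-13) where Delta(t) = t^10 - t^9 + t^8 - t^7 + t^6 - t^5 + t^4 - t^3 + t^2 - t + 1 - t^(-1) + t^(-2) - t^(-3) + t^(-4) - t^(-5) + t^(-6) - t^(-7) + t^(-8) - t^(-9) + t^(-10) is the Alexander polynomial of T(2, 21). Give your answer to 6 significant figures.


Substituting t = -13 into Delta(t) = t^10 - t^9 + t^8 - t^7 + t^6 - t^5 + t^4 - t^3 + t^2 - t + 1 - t^(-1) + t^(-2) - t^(-3) + t^(-4) - t^(-5) + t^(-6) - t^(-7) + t^(-8) - t^(-9) + t^(-10):
Term values: (137858491849) + (10604499373) + (815730721) + (62748517) + (4826809) + (371293) + (28561) + (2197) + (169) + (13) + (1) + (0.0769231) + (0.00591716) + (0.000455166) + (3.50128e-05) + (2.69329e-06) + (2.07176e-07) + (1.59366e-08) + (1.22589e-09) + (9.42996e-11) + (7.25382e-12)
Sum = 1.493466995e+11
Rounded to 6 significant figures: 1.49347e+11

1.49347e+11


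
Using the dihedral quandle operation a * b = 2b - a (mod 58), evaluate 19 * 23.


19 * 23 = 2*23 - 19 mod 58
= 46 - 19 mod 58
= 27 mod 58 = 27

27


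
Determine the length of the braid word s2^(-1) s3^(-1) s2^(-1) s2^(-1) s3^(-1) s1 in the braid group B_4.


The word length counts the number of generators (including inverses).
Listing each generator: s2^(-1), s3^(-1), s2^(-1), s2^(-1), s3^(-1), s1
There are 6 generators in this braid word.

6


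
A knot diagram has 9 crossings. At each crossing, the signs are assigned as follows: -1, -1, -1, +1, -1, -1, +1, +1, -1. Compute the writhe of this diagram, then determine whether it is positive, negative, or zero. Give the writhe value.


Step 1: Count positive crossings (+1).
Positive crossings: 3
Step 2: Count negative crossings (-1).
Negative crossings: 6
Step 3: Writhe = (positive) - (negative)
w = 3 - 6 = -3
Step 4: |w| = 3, and w is negative

-3


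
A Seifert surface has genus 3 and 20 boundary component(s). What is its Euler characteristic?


chi = 2 - 2g - b
= 2 - 2*3 - 20
= 2 - 6 - 20 = -24

-24


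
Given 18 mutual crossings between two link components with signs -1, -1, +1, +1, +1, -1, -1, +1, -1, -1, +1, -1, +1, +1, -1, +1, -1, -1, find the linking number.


Step 1: Count positive crossings: 8
Step 2: Count negative crossings: 10
Step 3: Sum of signs = 8 - 10 = -2
Step 4: Linking number = sum/2 = -2/2 = -1

-1


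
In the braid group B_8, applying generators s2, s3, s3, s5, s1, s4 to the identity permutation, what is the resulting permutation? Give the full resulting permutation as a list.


Starting with identity [1, 2, 3, 4, 5, 6, 7, 8].
Apply generators in sequence:
  After s2: [1, 3, 2, 4, 5, 6, 7, 8]
  After s3: [1, 3, 4, 2, 5, 6, 7, 8]
  After s3: [1, 3, 2, 4, 5, 6, 7, 8]
  After s5: [1, 3, 2, 4, 6, 5, 7, 8]
  After s1: [3, 1, 2, 4, 6, 5, 7, 8]
  After s4: [3, 1, 2, 6, 4, 5, 7, 8]
Final permutation: [3, 1, 2, 6, 4, 5, 7, 8]

[3, 1, 2, 6, 4, 5, 7, 8]


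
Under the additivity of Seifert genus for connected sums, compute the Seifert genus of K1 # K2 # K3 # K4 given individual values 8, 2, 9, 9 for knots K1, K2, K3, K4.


The Seifert genus is additive under connected sum.
Seifert genus(K1 # K2 # K3 # K4) = (8) + (2) + (9) + (9)
= 28

28


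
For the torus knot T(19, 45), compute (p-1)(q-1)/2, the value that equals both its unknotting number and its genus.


For a torus knot T(p,q), both the unknotting number and genus equal (p-1)(q-1)/2.
= (19-1)(45-1)/2
= 18*44/2
= 792/2 = 396

396


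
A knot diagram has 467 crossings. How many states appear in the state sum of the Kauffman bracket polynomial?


Each crossing contributes 2 choices (A-smoothing or B-smoothing).
Total states = 2^467 = 381072821083495145432323880589986121307201921712032611188861933548019011086397170424842053596617672260721060927906081896416989218663120764928

381072821083495145432323880589986121307201921712032611188861933548019011086397170424842053596617672260721060927906081896416989218663120764928
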